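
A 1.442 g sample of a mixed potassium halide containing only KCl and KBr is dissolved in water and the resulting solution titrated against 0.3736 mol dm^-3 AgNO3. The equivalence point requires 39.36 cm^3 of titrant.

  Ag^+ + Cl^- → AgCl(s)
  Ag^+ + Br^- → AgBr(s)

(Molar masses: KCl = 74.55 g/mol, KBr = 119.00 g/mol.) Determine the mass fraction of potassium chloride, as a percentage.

n(AgNO3) = 0.03936 × 0.3736 = 0.01470 mol
Let x = n(KCl), y = n(KBr).
Titrant: 1x + 1y = 0.01470;  mass: 74.55x + 119.00y = 1.442
Solving, x = 6.926 × 10^-3 mol, y = 7.778 × 10^-3 mol
mass of KCl = 6.926 × 10^-3 × 74.55 = 0.5164 g
% KCl = 0.5164 / 1.442 × 100 = 35.81 %

35.81 %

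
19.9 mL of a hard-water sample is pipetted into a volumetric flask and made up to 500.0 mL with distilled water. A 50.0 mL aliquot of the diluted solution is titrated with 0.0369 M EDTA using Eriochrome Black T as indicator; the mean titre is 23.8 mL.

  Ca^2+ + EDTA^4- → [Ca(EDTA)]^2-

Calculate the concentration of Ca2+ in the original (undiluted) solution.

n(EDTA) = 0.0238 × 0.0369 = 8.78 × 10^-4 mol
n(Ca2+) in the aliquot = 8.78 × 10^-4 mol (1:1 ratio)
[Ca2+]_dilute = 8.78 × 10^-4 / 0.0500 = 0.0176 mol/L
Dilution factor = 500.0 / 19.9 = 25.13
[Ca2+]_stock = 0.0176 × 25.13 = 0.441 mol/L

0.441 M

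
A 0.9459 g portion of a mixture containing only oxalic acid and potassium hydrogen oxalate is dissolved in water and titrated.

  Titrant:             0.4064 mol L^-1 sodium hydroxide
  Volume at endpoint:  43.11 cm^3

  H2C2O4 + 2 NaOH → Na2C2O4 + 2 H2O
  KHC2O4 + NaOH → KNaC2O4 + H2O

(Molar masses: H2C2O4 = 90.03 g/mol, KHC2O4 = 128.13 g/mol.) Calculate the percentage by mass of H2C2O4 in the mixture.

n(NaOH) = 0.04311 × 0.4064 = 0.01752 mol
Let x = n(H2C2O4), y = n(KHC2O4).
Titrant: 2x + 1y = 0.01752;  mass: 90.03x + 128.13y = 0.9459
Solving, x = 7.814 × 10^-3 mol, y = 1.892 × 10^-3 mol
mass of H2C2O4 = 7.814 × 10^-3 × 90.03 = 0.7035 g
% H2C2O4 = 0.7035 / 0.9459 × 100 = 74.37 %

74.37 %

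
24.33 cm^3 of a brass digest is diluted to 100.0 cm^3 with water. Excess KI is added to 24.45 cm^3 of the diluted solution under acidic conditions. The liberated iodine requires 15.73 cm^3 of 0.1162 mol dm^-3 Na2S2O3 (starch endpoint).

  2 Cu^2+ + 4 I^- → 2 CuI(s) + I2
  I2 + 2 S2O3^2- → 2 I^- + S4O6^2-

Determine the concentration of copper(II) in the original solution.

0.3073 mol/L

n(S2O3^2-) = 0.01573 × 0.1162 = 1.828 × 10^-3 mol
n(I2) = n(S2O3^2-)/2 = 9.139 × 10^-4 mol
From the 2:1 ratio, n(Cu2+) in the aliquot = 2/1 × 9.139 × 10^-4 = 1.828 × 10^-3 mol
[Cu2+]_dilute = 1.828 × 10^-3 / 0.02445 = 0.07476 mol/L
[Cu2+]_original = 0.07476 × 100.0/24.33 = 0.3073 mol/L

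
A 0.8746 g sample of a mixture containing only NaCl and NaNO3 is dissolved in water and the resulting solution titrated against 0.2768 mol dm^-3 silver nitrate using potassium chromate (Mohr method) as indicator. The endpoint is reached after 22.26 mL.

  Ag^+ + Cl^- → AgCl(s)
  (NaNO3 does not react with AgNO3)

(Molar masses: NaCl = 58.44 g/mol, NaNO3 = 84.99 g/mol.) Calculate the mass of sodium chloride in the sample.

0.3601 g

n(AgNO3) = 0.02226 × 0.2768 = 6.162 × 10^-3 mol
Let x = n(NaCl), y = n(NaNO3).
Titrant: 1x = 6.162 × 10^-3;  mass: 58.44x + 84.99y = 0.8746
Solving, x = 6.162 × 10^-3 mol, y = 6.054 × 10^-3 mol
mass of NaCl = 6.162 × 10^-3 × 58.44 = 0.3601 g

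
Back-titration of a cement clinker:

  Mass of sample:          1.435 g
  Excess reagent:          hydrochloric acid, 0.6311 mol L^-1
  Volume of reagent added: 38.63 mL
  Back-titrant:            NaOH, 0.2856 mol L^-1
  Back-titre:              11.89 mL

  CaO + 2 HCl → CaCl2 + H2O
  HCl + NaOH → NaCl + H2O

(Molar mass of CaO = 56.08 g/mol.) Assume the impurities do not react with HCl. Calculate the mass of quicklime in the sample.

0.5884 g

n(HCl) added = 0.03863 × 0.6311 = 0.02438 mol
n(NaOH) used in back-titration = 0.01189 × 0.2856 = 3.396 × 10^-3 mol
n(HCl) left over = 3.396 × 10^-3 mol (1:1 ratio)
n(HCl) consumed by analyte = 0.02438 − 3.396 × 10^-3 = 0.02098 mol
From the 1:2 ratio, n(CaO) = 1/2 × 0.02098 = 0.01049 mol
mass of CaO = 0.01049 × 56.08 = 0.5884 g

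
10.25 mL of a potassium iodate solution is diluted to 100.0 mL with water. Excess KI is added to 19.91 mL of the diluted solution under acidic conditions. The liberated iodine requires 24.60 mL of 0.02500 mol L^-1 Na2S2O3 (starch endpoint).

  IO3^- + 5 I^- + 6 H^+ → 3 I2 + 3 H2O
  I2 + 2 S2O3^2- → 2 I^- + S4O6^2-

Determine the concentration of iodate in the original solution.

0.05023 mol/L

n(S2O3^2-) = 0.02460 × 0.02500 = 6.150 × 10^-4 mol
n(I2) = n(S2O3^2-)/2 = 3.075 × 10^-4 mol
From the 1:3 ratio, n(IO3^-) in the aliquot = 1/3 × 3.075 × 10^-4 = 1.025 × 10^-4 mol
[IO3^-]_dilute = 1.025 × 10^-4 / 0.01991 = 0.005148 mol/L
[IO3^-]_original = 0.005148 × 100.0/10.25 = 0.05023 mol/L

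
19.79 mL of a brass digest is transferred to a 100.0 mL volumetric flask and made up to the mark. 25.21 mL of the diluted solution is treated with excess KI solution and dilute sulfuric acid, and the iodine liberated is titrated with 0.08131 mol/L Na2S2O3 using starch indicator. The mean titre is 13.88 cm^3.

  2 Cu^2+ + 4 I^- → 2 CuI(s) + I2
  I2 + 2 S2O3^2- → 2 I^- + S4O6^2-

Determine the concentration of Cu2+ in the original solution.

0.2262 mol/L

n(S2O3^2-) = 0.01388 × 0.08131 = 1.129 × 10^-3 mol
n(I2) = n(S2O3^2-)/2 = 5.643 × 10^-4 mol
From the 2:1 ratio, n(Cu2+) in the aliquot = 2/1 × 5.643 × 10^-4 = 1.129 × 10^-3 mol
[Cu2+]_dilute = 1.129 × 10^-3 / 0.02521 = 0.04477 mol/L
[Cu2+]_original = 0.04477 × 100.0/19.79 = 0.2262 mol/L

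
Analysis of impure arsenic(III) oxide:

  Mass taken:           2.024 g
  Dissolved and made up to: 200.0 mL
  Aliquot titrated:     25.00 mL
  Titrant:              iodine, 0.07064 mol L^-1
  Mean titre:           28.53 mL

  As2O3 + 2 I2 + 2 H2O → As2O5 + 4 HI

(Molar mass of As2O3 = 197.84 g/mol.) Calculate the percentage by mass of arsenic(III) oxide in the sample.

n(I2) per titration = 0.02853 × 0.07064 = 2.015 × 10^-3 mol
From the 1:2 ratio, n(As2O3) in each aliquot = 1/2 × 2.015 × 10^-3 = 1.008 × 10^-3 mol
n(As2O3) in the whole flask = 1.008 × 10^-3 × 200.0/25.00 = 8.061 × 10^-3 mol
mass of As2O3 = 8.061 × 10^-3 × 197.84 = 1.595 g
% As2O3 = 1.595 / 2.024 × 100 = 78.80 %

78.80 %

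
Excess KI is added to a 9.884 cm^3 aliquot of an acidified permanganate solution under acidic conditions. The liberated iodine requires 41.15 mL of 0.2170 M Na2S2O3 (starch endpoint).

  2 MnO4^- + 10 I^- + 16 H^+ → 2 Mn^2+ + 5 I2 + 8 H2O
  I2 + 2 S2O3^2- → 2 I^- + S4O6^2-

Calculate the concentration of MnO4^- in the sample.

0.1807 M

n(S2O3^2-) = 0.04115 × 0.2170 = 8.930 × 10^-3 mol
n(I2) = n(S2O3^2-)/2 = 4.465 × 10^-3 mol
From the 2:5 ratio, n(MnO4^-) in the aliquot = 2/5 × 4.465 × 10^-3 = 1.786 × 10^-3 mol
[MnO4^-] = 1.786 × 10^-3 / 0.009884 = 0.1807 mol/L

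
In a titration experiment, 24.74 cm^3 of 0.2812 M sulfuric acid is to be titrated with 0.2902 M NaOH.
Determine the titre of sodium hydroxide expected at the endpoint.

H2SO4 + 2 NaOH → Na2SO4 + 2 H2O
n(H2SO4) = 0.02474 L × 0.2812 mol/L = 6.957 × 10^-3 mol
From the 2:1 stoichiometry, n(NaOH) = 2/1 × 6.957 × 10^-3 = 0.01391 mol
V(NaOH) = 0.01391 mol / 0.2902 mol/L = 0.04795 L = 47.95 mL

47.95 mL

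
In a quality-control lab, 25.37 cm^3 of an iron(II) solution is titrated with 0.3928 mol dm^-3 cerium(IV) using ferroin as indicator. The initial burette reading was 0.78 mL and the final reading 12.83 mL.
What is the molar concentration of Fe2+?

0.1866 mol/L

Ce^4+ + Fe^2+ → Ce^3+ + Fe^3+
n(Ce4+) = 0.01205 L × 0.3928 mol/L = 4.733 × 10^-3 mol
n(Fe2+) = 4.733 × 10^-3 mol (1:1 mole ratio)
[Fe2+] = 4.733 × 10^-3 mol / 0.02537 L = 0.1866 mol/L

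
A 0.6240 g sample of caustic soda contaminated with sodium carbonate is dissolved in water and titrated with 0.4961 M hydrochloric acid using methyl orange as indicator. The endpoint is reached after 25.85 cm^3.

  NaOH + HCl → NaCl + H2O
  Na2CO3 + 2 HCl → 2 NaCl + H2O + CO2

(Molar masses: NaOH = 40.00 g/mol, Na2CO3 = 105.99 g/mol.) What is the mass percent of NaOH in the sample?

27.44 %

n(HCl) = 0.02585 × 0.4961 = 0.01282 mol
Let x = n(NaOH), y = n(Na2CO3).
Titrant: 1x + 2y = 0.01282;  mass: 40.00x + 105.99y = 0.6240
Solving, x = 4.280 × 10^-3 mol, y = 4.272 × 10^-3 mol
mass of NaOH = 4.280 × 10^-3 × 40.00 = 0.1712 g
% NaOH = 0.1712 / 0.6240 × 100 = 27.44 %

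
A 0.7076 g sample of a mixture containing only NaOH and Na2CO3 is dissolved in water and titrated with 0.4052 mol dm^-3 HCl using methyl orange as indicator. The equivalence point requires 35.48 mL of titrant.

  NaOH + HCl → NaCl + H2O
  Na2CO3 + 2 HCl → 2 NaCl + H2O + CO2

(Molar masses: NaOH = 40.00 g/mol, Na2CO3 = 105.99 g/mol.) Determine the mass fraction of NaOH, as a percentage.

23.61 %

n(HCl) = 0.03548 × 0.4052 = 0.01438 mol
Let x = n(NaOH), y = n(Na2CO3).
Titrant: 1x + 2y = 0.01438;  mass: 40.00x + 105.99y = 0.7076
Solving, x = 4.177 × 10^-3 mol, y = 5.100 × 10^-3 mol
mass of NaOH = 4.177 × 10^-3 × 40.00 = 0.1671 g
% NaOH = 0.1671 / 0.7076 × 100 = 23.61 %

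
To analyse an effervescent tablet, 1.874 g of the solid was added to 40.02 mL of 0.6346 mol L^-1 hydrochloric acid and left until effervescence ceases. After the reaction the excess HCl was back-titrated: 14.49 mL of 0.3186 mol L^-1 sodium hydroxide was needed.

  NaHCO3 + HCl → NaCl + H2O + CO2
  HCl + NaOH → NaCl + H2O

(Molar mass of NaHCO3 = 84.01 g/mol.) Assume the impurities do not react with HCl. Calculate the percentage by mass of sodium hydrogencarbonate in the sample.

93.16 %

n(HCl) added = 0.04002 × 0.6346 = 0.02540 mol
n(NaOH) used in back-titration = 0.01449 × 0.3186 = 4.617 × 10^-3 mol
n(HCl) left over = 4.617 × 10^-3 mol (1:1 ratio)
n(HCl) consumed by analyte = 0.02540 − 4.617 × 10^-3 = 0.02078 mol
n(NaHCO3) = 0.02078 mol (1:1 ratio)
mass of NaHCO3 = 0.02078 × 84.01 = 1.746 g
% NaHCO3 = 1.746 / 1.874 × 100 = 93.16 %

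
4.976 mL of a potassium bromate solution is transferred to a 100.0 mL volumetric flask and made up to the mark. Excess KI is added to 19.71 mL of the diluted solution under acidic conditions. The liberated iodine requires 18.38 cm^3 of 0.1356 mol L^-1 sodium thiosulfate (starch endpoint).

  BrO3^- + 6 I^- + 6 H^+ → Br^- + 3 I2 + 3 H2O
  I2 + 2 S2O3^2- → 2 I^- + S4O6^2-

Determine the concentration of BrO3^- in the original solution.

n(S2O3^2-) = 0.01838 × 0.1356 = 2.492 × 10^-3 mol
n(I2) = n(S2O3^2-)/2 = 1.246 × 10^-3 mol
From the 1:3 ratio, n(BrO3^-) in the aliquot = 1/3 × 1.246 × 10^-3 = 4.154 × 10^-4 mol
[BrO3^-]_dilute = 4.154 × 10^-4 / 0.01971 = 0.02107 mol/L
[BrO3^-]_original = 0.02107 × 100.0/4.976 = 0.4235 mol/L

0.4235 mol/L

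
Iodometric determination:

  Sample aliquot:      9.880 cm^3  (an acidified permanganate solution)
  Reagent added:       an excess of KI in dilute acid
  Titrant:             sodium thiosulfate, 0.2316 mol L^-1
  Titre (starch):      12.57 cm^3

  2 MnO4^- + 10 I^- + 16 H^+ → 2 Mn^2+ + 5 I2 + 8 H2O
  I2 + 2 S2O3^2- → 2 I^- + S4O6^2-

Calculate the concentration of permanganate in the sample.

0.05893 mol/L

n(S2O3^2-) = 0.01257 × 0.2316 = 2.911 × 10^-3 mol
n(I2) = n(S2O3^2-)/2 = 1.456 × 10^-3 mol
From the 2:5 ratio, n(MnO4^-) in the aliquot = 2/5 × 1.456 × 10^-3 = 5.822 × 10^-4 mol
[MnO4^-] = 5.822 × 10^-4 / 0.009880 = 0.05893 mol/L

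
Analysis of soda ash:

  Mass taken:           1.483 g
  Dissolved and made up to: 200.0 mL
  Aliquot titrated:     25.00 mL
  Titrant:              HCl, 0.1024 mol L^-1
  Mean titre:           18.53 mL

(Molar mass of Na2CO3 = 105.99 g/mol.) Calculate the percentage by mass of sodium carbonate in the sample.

Na2CO3 + 2 HCl → 2 NaCl + H2O + CO2
n(HCl) per titration = 0.01853 × 0.1024 = 1.897 × 10^-3 mol
From the 1:2 ratio, n(Na2CO3) in each aliquot = 1/2 × 1.897 × 10^-3 = 9.487 × 10^-4 mol
n(Na2CO3) in the whole flask = 9.487 × 10^-4 × 200.0/25.00 = 7.590 × 10^-3 mol
mass of Na2CO3 = 7.590 × 10^-3 × 105.99 = 0.8045 g
% Na2CO3 = 0.8045 / 1.483 × 100 = 54.24 %

54.24 %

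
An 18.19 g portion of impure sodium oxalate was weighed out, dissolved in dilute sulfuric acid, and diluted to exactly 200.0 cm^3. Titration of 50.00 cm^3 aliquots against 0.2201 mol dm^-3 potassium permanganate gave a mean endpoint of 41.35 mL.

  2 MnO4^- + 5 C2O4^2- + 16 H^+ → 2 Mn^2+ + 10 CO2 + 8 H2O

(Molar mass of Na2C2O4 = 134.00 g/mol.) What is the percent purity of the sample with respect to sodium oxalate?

n(KMnO4) per titration = 0.04135 × 0.2201 = 9.101 × 10^-3 mol
From the 5:2 ratio, n(Na2C2O4) in each aliquot = 5/2 × 9.101 × 10^-3 = 0.02275 mol
n(Na2C2O4) in the whole flask = 0.02275 × 200.0/50.00 = 0.09101 mol
mass of Na2C2O4 = 0.09101 × 134.00 = 12.20 g
% Na2C2O4 = 12.20 / 18.19 × 100 = 67.05 %

67.05 %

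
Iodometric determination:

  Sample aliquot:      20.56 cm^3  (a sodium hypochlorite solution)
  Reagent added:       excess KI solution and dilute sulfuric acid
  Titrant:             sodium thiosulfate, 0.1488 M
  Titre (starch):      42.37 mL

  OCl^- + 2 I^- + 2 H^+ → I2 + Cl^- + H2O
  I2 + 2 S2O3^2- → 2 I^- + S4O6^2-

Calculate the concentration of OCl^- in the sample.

n(S2O3^2-) = 0.04237 × 0.1488 = 6.305 × 10^-3 mol
n(I2) = n(S2O3^2-)/2 = 3.152 × 10^-3 mol
n(OCl^-) in the aliquot = 3.152 × 10^-3 mol (1:1 ratio)
[OCl^-] = 3.152 × 10^-3 / 0.02056 = 0.1533 mol/L

0.1533 M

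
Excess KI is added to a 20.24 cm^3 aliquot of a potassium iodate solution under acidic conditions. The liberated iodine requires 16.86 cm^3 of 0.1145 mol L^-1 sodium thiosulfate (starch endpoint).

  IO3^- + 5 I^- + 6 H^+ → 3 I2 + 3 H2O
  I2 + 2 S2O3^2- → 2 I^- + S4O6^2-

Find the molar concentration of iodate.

0.01590 mol/L

n(S2O3^2-) = 0.01686 × 0.1145 = 1.930 × 10^-3 mol
n(I2) = n(S2O3^2-)/2 = 9.652 × 10^-4 mol
From the 1:3 ratio, n(IO3^-) in the aliquot = 1/3 × 9.652 × 10^-4 = 3.217 × 10^-4 mol
[IO3^-] = 3.217 × 10^-4 / 0.02024 = 0.01590 mol/L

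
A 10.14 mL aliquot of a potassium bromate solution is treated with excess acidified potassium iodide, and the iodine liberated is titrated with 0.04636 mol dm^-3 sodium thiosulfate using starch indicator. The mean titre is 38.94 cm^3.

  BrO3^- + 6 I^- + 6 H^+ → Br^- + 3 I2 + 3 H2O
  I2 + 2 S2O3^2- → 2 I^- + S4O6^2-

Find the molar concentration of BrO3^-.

0.02967 mol/L

n(S2O3^2-) = 0.03894 × 0.04636 = 1.805 × 10^-3 mol
n(I2) = n(S2O3^2-)/2 = 9.026 × 10^-4 mol
From the 1:3 ratio, n(BrO3^-) in the aliquot = 1/3 × 9.026 × 10^-4 = 3.009 × 10^-4 mol
[BrO3^-] = 3.009 × 10^-4 / 0.01014 = 0.02967 mol/L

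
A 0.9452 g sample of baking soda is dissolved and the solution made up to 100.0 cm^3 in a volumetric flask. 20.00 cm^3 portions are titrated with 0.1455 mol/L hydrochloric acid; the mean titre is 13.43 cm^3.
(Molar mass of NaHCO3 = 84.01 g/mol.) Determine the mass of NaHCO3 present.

NaHCO3 + HCl → NaCl + H2O + CO2
n(HCl) per titration = 0.01343 × 0.1455 = 1.954 × 10^-3 mol
n(NaHCO3) in each aliquot = 1.954 × 10^-3 mol (1:1 ratio)
n(NaHCO3) in the whole flask = 1.954 × 10^-3 × 100.0/20.00 = 9.770 × 10^-3 mol
mass of NaHCO3 = 9.770 × 10^-3 × 84.01 = 0.8208 g

0.8208 g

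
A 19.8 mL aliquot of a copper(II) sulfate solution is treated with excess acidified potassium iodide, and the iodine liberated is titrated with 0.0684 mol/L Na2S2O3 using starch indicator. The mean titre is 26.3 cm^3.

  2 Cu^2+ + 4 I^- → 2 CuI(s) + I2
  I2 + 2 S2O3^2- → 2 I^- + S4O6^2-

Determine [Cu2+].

n(S2O3^2-) = 0.0263 × 0.0684 = 1.80 × 10^-3 mol
n(I2) = n(S2O3^2-)/2 = 8.99 × 10^-4 mol
From the 2:1 ratio, n(Cu2+) in the aliquot = 2/1 × 8.99 × 10^-4 = 1.80 × 10^-3 mol
[Cu2+] = 1.80 × 10^-3 / 0.0198 = 0.0909 mol/L

0.0909 mol/L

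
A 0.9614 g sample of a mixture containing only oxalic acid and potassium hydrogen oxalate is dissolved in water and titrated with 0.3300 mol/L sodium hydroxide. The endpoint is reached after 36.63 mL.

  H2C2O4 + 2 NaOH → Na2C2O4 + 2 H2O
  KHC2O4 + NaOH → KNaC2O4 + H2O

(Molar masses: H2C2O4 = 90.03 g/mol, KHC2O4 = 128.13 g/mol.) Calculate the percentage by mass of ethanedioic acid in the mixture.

n(NaOH) = 0.03663 × 0.3300 = 0.01209 mol
Let x = n(H2C2O4), y = n(KHC2O4).
Titrant: 2x + 1y = 0.01209;  mass: 90.03x + 128.13y = 0.9614
Solving, x = 3.534 × 10^-3 mol, y = 5.020 × 10^-3 mol
mass of H2C2O4 = 3.534 × 10^-3 × 90.03 = 0.3181 g
% H2C2O4 = 0.3181 / 0.9614 × 100 = 33.09 %

33.09 %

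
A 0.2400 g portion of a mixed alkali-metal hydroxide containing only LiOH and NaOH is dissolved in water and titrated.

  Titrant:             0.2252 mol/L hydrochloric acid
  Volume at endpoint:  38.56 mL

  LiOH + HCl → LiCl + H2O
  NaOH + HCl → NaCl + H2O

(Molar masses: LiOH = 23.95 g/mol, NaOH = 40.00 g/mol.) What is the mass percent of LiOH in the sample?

66.74 %

n(HCl) = 0.03856 × 0.2252 = 8.684 × 10^-3 mol
Let x = n(LiOH), y = n(NaOH).
Titrant: 1x + 1y = 8.684 × 10^-3;  mass: 23.95x + 40.00y = 0.2400
Solving, x = 6.688 × 10^-3 mol, y = 1.995 × 10^-3 mol
mass of LiOH = 6.688 × 10^-3 × 23.95 = 0.1602 g
% LiOH = 0.1602 / 0.2400 × 100 = 66.74 %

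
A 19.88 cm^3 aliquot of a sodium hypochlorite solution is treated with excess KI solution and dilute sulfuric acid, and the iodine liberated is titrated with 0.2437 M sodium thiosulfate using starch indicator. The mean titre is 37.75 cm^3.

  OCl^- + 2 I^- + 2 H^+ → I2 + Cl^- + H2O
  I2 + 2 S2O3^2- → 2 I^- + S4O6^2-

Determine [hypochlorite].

n(S2O3^2-) = 0.03775 × 0.2437 = 9.200 × 10^-3 mol
n(I2) = n(S2O3^2-)/2 = 4.600 × 10^-3 mol
n(OCl^-) in the aliquot = 4.600 × 10^-3 mol (1:1 ratio)
[OCl^-] = 4.600 × 10^-3 / 0.01988 = 0.2314 mol/L

0.2314 M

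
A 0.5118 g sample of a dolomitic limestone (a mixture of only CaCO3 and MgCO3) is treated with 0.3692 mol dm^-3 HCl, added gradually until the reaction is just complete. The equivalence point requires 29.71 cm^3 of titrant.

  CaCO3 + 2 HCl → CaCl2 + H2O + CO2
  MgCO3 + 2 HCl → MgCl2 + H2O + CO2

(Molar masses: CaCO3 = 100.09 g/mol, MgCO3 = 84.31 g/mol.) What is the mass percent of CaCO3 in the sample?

n(HCl) = 0.02971 × 0.3692 = 0.01097 mol
Let x = n(CaCO3), y = n(MgCO3).
Titrant: 2x + 2y = 0.01097;  mass: 100.09x + 84.31y = 0.5118
Solving, x = 3.131 × 10^-3 mol, y = 2.354 × 10^-3 mol
mass of CaCO3 = 3.131 × 10^-3 × 100.09 = 0.3134 g
% CaCO3 = 0.3134 / 0.5118 × 100 = 61.23 %

61.23 %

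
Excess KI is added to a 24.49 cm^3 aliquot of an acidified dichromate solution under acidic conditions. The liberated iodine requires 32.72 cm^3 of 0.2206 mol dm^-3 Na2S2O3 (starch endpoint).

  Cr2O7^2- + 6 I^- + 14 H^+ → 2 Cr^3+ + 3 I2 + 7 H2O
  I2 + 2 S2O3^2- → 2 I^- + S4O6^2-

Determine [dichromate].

0.04912 mol/L

n(S2O3^2-) = 0.03272 × 0.2206 = 7.218 × 10^-3 mol
n(I2) = n(S2O3^2-)/2 = 3.609 × 10^-3 mol
From the 1:3 ratio, n(Cr2O7^2-) in the aliquot = 1/3 × 3.609 × 10^-3 = 1.203 × 10^-3 mol
[Cr2O7^2-] = 1.203 × 10^-3 / 0.02449 = 0.04912 mol/L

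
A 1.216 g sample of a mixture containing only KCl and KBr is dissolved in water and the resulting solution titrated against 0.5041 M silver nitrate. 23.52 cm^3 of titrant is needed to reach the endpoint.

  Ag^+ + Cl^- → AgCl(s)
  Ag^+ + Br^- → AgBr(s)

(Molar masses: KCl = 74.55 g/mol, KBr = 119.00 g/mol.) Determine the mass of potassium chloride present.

0.3269 g

n(AgNO3) = 0.02352 × 0.5041 = 0.01186 mol
Let x = n(KCl), y = n(KBr).
Titrant: 1x + 1y = 0.01186;  mass: 74.55x + 119.00y = 1.216
Solving, x = 4.385 × 10^-3 mol, y = 7.471 × 10^-3 mol
mass of KCl = 4.385 × 10^-3 × 74.55 = 0.3269 g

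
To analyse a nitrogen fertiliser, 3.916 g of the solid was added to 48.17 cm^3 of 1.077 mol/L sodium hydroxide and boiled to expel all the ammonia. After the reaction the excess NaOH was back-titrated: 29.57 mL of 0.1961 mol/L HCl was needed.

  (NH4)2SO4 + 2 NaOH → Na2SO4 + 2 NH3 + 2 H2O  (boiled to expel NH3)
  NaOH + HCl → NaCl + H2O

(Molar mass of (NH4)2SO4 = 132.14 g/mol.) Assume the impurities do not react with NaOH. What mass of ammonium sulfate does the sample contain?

n(NaOH) added = 0.04817 × 1.077 = 0.05188 mol
n(HCl) used in back-titration = 0.02957 × 0.1961 = 5.799 × 10^-3 mol
n(NaOH) left over = 5.799 × 10^-3 mol (1:1 ratio)
n(NaOH) consumed by analyte = 0.05188 − 5.799 × 10^-3 = 0.04608 mol
From the 1:2 ratio, n((NH4)2SO4) = 1/2 × 0.04608 = 0.02304 mol
mass of (NH4)2SO4 = 0.02304 × 132.14 = 3.045 g

3.045 g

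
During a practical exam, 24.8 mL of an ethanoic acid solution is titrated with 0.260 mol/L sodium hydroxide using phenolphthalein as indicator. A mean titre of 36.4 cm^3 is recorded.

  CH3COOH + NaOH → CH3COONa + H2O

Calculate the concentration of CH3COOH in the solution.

n(NaOH) = 0.0364 L × 0.260 mol/L = 9.46 × 10^-3 mol
n(CH3COOH) = 9.46 × 10^-3 mol (1:1 mole ratio)
[CH3COOH] = 9.46 × 10^-3 mol / 0.0248 L = 0.382 mol/L

0.382 mol/L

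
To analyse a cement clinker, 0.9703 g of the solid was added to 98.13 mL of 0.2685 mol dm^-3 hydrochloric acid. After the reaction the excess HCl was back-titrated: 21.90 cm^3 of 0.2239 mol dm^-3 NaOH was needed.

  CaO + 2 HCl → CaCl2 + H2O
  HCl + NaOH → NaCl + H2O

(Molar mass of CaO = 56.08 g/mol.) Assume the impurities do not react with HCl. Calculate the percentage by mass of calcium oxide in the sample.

61.97 %

n(HCl) added = 0.09813 × 0.2685 = 0.02635 mol
n(NaOH) used in back-titration = 0.02190 × 0.2239 = 4.903 × 10^-3 mol
n(HCl) left over = 4.903 × 10^-3 mol (1:1 ratio)
n(HCl) consumed by analyte = 0.02635 − 4.903 × 10^-3 = 0.02144 mol
From the 1:2 ratio, n(CaO) = 1/2 × 0.02144 = 0.01072 mol
mass of CaO = 0.01072 × 56.08 = 0.6013 g
% CaO = 0.6013 / 0.9703 × 100 = 61.97 %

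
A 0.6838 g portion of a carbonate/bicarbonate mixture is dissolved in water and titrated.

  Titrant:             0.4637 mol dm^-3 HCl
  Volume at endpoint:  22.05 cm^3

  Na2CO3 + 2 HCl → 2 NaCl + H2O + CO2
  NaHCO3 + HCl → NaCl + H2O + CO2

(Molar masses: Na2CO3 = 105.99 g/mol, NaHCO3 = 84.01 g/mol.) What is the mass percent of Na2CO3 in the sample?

n(HCl) = 0.02205 × 0.4637 = 0.01022 mol
Let x = n(Na2CO3), y = n(NaHCO3).
Titrant: 2x + 1y = 0.01022;  mass: 105.99x + 84.01y = 0.6838
Solving, x = 2.824 × 10^-3 mol, y = 4.577 × 10^-3 mol
mass of Na2CO3 = 2.824 × 10^-3 × 105.99 = 0.2993 g
% Na2CO3 = 0.2993 / 0.6838 × 100 = 43.77 %

43.77 %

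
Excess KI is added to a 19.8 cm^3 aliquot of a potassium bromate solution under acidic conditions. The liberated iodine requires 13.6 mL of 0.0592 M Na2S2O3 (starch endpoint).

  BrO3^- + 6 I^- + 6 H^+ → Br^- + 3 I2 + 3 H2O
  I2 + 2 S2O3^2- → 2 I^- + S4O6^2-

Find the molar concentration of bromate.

n(S2O3^2-) = 0.0136 × 0.0592 = 8.05 × 10^-4 mol
n(I2) = n(S2O3^2-)/2 = 4.03 × 10^-4 mol
From the 1:3 ratio, n(BrO3^-) in the aliquot = 1/3 × 4.03 × 10^-4 = 1.34 × 10^-4 mol
[BrO3^-] = 1.34 × 10^-4 / 0.0198 = 0.00678 mol/L

0.00678 M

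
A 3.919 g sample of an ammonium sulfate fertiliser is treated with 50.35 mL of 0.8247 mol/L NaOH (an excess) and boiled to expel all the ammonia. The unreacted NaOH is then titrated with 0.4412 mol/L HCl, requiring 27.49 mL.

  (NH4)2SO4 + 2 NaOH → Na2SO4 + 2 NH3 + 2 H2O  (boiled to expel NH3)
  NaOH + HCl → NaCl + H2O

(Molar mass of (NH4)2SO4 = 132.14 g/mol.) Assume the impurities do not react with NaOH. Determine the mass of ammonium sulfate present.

1.942 g

n(NaOH) added = 0.05035 × 0.8247 = 0.04152 mol
n(HCl) used in back-titration = 0.02749 × 0.4412 = 0.01213 mol
n(NaOH) left over = 0.01213 mol (1:1 ratio)
n(NaOH) consumed by analyte = 0.04152 − 0.01213 = 0.02940 mol
From the 1:2 ratio, n((NH4)2SO4) = 1/2 × 0.02940 = 0.01470 mol
mass of (NH4)2SO4 = 0.01470 × 132.14 = 1.942 g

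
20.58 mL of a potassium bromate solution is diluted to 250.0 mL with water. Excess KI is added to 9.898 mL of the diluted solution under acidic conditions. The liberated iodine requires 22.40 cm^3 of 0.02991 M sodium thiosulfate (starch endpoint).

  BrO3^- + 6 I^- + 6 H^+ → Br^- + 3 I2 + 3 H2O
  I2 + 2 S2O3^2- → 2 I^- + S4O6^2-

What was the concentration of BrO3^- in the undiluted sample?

n(S2O3^2-) = 0.02240 × 0.02991 = 6.700 × 10^-4 mol
n(I2) = n(S2O3^2-)/2 = 3.350 × 10^-4 mol
From the 1:3 ratio, n(BrO3^-) in the aliquot = 1/3 × 3.350 × 10^-4 = 1.117 × 10^-4 mol
[BrO3^-]_dilute = 1.117 × 10^-4 / 0.009898 = 0.01128 mol/L
[BrO3^-]_original = 0.01128 × 250.0/20.58 = 0.1370 mol/L

0.1370 M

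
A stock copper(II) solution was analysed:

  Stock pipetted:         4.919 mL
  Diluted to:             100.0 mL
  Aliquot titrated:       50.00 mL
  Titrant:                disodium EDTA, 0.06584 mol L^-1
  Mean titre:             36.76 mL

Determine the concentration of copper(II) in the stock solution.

0.9841 mol/L

Cu^2+ + EDTA^4- → [Cu(EDTA)]^2-
n(EDTA) = 0.03676 × 0.06584 = 2.420 × 10^-3 mol
n(Cu2+) in the aliquot = 2.420 × 10^-3 mol (1:1 ratio)
[Cu2+]_dilute = 2.420 × 10^-3 / 0.05000 = 0.04841 mol/L
Dilution factor = 100.0 / 4.919 = 20.33
[Cu2+]_stock = 0.04841 × 20.33 = 0.9841 mol/L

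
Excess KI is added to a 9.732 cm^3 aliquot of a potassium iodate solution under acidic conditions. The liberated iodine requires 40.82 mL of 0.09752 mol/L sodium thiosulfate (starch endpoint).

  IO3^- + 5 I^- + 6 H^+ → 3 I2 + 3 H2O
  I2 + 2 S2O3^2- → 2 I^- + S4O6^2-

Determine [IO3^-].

n(S2O3^2-) = 0.04082 × 0.09752 = 3.981 × 10^-3 mol
n(I2) = n(S2O3^2-)/2 = 1.990 × 10^-3 mol
From the 1:3 ratio, n(IO3^-) in the aliquot = 1/3 × 1.990 × 10^-3 = 6.635 × 10^-4 mol
[IO3^-] = 6.635 × 10^-4 / 0.009732 = 0.06817 mol/L

0.06817 mol/L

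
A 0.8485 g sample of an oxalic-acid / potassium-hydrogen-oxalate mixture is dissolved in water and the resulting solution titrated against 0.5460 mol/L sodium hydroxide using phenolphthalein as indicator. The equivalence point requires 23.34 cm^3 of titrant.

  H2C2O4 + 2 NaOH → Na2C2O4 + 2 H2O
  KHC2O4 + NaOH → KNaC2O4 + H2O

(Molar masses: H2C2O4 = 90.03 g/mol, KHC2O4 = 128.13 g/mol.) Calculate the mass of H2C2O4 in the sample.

n(NaOH) = 0.02334 × 0.5460 = 0.01274 mol
Let x = n(H2C2O4), y = n(KHC2O4).
Titrant: 2x + 1y = 0.01274;  mass: 90.03x + 128.13y = 0.8485
Solving, x = 4.718 × 10^-3 mol, y = 3.307 × 10^-3 mol
mass of H2C2O4 = 4.718 × 10^-3 × 90.03 = 0.4248 g

0.4248 g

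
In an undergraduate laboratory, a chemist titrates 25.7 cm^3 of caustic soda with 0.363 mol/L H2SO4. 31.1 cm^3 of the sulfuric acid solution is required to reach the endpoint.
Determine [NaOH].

0.879 mol/L

2 NaOH + H2SO4 → Na2SO4 + 2 H2O
n(H2SO4) = 0.0311 L × 0.363 mol/L = 0.0113 mol
From the 2:1 mole ratio, n(NaOH) = 2/1 × 0.0113 = 0.0226 mol
[NaOH] = 0.0226 mol / 0.0257 L = 0.879 mol/L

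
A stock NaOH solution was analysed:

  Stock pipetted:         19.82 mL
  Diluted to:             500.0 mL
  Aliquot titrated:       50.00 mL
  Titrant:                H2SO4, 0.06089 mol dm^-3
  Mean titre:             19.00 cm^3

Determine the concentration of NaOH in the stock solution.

2 NaOH + H2SO4 → Na2SO4 + 2 H2O
n(H2SO4) = 0.01900 × 0.06089 = 1.157 × 10^-3 mol
From the 2:1 ratio, n(NaOH) in the aliquot = 2/1 × 1.157 × 10^-3 = 2.314 × 10^-3 mol
[NaOH]_dilute = 2.314 × 10^-3 / 0.05000 = 0.04628 mol/L
Dilution factor = 500.0 / 19.82 = 25.23
[NaOH]_stock = 0.04628 × 25.23 = 1.167 mol/L

1.167 mol/L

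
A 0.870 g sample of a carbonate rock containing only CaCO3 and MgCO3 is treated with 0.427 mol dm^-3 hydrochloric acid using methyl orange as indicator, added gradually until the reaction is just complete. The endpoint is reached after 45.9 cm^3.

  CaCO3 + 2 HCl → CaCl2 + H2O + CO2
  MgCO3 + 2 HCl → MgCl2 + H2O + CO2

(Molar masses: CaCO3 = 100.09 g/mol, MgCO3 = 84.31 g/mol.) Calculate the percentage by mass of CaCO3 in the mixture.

n(HCl) = 0.0459 × 0.427 = 0.0196 mol
Let x = n(CaCO3), y = n(MgCO3).
Titrant: 2x + 2y = 0.0196;  mass: 100.09x + 84.31y = 0.870
Solving, x = 2.78 × 10^-3 mol, y = 7.02 × 10^-3 mol
mass of CaCO3 = 2.78 × 10^-3 × 100.09 = 0.278 g
% CaCO3 = 0.278 / 0.870 × 100 = 31.9 %

31.9 %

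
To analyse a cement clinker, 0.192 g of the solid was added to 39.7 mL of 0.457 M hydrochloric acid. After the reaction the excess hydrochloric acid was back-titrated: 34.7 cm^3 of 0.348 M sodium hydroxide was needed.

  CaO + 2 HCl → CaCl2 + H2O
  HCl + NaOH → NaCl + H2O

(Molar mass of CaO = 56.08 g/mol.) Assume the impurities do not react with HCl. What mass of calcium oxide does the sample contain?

n(HCl) added = 0.0397 × 0.457 = 0.0181 mol
n(NaOH) used in back-titration = 0.0347 × 0.348 = 0.0121 mol
n(HCl) left over = 0.0121 mol (1:1 ratio)
n(HCl) consumed by analyte = 0.0181 − 0.0121 = 6.07 × 10^-3 mol
From the 1:2 ratio, n(CaO) = 1/2 × 6.07 × 10^-3 = 3.03 × 10^-3 mol
mass of CaO = 3.03 × 10^-3 × 56.08 = 0.170 g

0.170 g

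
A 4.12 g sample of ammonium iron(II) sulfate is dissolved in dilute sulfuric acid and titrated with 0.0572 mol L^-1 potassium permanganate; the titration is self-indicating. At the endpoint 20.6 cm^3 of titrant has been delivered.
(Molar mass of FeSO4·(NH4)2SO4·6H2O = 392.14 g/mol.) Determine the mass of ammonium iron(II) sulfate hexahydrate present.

MnO4^- + 5 Fe^2+ + 8 H^+ → Mn^2+ + 5 Fe^3+ + 4 H2O
n(KMnO4) = 0.0206 L × 0.0572 mol/L = 1.18 × 10^-3 mol
From the 5:1 ratio, n(FeSO4·(NH4)2SO4·6H2O) = 5/1 × 1.18 × 10^-3 = 5.89 × 10^-3 mol
mass of FeSO4·(NH4)2SO4·6H2O = 5.89 × 10^-3 × 392.14 g/mol = 2.31 g

2.31 g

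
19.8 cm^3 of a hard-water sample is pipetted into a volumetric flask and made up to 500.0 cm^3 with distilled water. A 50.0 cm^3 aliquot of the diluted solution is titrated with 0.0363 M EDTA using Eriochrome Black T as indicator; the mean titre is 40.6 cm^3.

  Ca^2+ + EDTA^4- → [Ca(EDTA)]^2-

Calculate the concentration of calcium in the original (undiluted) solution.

0.744 M

n(EDTA) = 0.0406 × 0.0363 = 1.47 × 10^-3 mol
n(Ca2+) in the aliquot = 1.47 × 10^-3 mol (1:1 ratio)
[Ca2+]_dilute = 1.47 × 10^-3 / 0.0500 = 0.0295 mol/L
Dilution factor = 500.0 / 19.8 = 25.25
[Ca2+]_stock = 0.0295 × 25.25 = 0.744 mol/L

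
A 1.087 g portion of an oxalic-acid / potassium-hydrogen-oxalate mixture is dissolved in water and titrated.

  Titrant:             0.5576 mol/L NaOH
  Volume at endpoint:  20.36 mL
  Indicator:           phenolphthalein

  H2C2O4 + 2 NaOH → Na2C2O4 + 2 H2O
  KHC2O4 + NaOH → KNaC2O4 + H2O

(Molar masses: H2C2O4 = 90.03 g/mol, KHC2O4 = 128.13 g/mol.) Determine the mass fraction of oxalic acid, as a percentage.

n(NaOH) = 0.02036 × 0.5576 = 0.01135 mol
Let x = n(H2C2O4), y = n(KHC2O4).
Titrant: 2x + 1y = 0.01135;  mass: 90.03x + 128.13y = 1.087
Solving, x = 2.212 × 10^-3 mol, y = 6.930 × 10^-3 mol
mass of H2C2O4 = 2.212 × 10^-3 × 90.03 = 0.1991 g
% H2C2O4 = 0.1991 / 1.087 × 100 = 18.32 %

18.32 %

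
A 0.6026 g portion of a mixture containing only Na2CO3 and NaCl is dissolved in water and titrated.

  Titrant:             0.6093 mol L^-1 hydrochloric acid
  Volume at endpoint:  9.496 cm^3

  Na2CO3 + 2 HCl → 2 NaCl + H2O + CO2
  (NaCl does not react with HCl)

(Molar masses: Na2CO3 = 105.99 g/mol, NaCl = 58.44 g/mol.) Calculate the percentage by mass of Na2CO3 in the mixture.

50.88 %

n(HCl) = 0.009496 × 0.6093 = 5.786 × 10^-3 mol
Let x = n(Na2CO3), y = n(NaCl).
Titrant: 2x = 5.786 × 10^-3;  mass: 105.99x + 58.44y = 0.6026
Solving, x = 2.893 × 10^-3 mol, y = 5.065 × 10^-3 mol
mass of Na2CO3 = 2.893 × 10^-3 × 105.99 = 0.3066 g
% Na2CO3 = 0.3066 / 0.6026 × 100 = 50.88 %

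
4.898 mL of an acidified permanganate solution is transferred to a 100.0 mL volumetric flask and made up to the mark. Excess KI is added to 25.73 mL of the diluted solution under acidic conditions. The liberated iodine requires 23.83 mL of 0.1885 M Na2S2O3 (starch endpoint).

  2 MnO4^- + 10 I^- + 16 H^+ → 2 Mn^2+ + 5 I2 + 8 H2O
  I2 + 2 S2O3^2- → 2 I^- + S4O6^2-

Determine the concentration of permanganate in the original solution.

n(S2O3^2-) = 0.02383 × 0.1885 = 4.492 × 10^-3 mol
n(I2) = n(S2O3^2-)/2 = 2.246 × 10^-3 mol
From the 2:5 ratio, n(MnO4^-) in the aliquot = 2/5 × 2.246 × 10^-3 = 8.984 × 10^-4 mol
[MnO4^-]_dilute = 8.984 × 10^-4 / 0.02573 = 0.03492 mol/L
[MnO4^-]_original = 0.03492 × 100.0/4.898 = 0.7129 mol/L

0.7129 M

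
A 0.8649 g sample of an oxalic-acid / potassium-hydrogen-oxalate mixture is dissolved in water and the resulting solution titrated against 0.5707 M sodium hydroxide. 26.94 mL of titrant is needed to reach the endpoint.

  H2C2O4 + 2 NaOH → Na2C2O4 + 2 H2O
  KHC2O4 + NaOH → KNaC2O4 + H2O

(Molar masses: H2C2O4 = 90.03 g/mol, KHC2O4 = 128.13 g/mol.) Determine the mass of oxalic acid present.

n(NaOH) = 0.02694 × 0.5707 = 0.01537 mol
Let x = n(H2C2O4), y = n(KHC2O4).
Titrant: 2x + 1y = 0.01537;  mass: 90.03x + 128.13y = 0.8649
Solving, x = 6.648 × 10^-3 mol, y = 2.079 × 10^-3 mol
mass of H2C2O4 = 6.648 × 10^-3 × 90.03 = 0.5985 g

0.5985 g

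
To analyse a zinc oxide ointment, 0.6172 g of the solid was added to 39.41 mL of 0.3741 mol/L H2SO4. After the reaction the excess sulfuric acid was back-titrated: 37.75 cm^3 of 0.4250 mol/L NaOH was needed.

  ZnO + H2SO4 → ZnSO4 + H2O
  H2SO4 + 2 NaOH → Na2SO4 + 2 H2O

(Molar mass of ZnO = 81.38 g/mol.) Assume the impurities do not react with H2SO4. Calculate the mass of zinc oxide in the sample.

0.5470 g

n(H2SO4) added = 0.03941 × 0.3741 = 0.01474 mol
n(NaOH) used in back-titration = 0.03775 × 0.4250 = 0.01604 mol
From the 1:2 ratio, n(H2SO4) left over = 1/2 × 0.01604 = 8.022 × 10^-3 mol
n(H2SO4) consumed by analyte = 0.01474 − 8.022 × 10^-3 = 6.721 × 10^-3 mol
n(ZnO) = 6.721 × 10^-3 mol (1:1 ratio)
mass of ZnO = 6.721 × 10^-3 × 81.38 = 0.5470 g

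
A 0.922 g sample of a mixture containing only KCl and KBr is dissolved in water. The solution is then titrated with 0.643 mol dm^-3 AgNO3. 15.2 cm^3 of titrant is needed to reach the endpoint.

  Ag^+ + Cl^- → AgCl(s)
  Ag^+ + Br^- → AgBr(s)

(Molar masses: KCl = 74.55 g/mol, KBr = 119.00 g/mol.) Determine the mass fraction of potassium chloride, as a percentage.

43.8 %

n(AgNO3) = 0.0152 × 0.643 = 9.77 × 10^-3 mol
Let x = n(KCl), y = n(KBr).
Titrant: 1x + 1y = 9.77 × 10^-3;  mass: 74.55x + 119.00y = 0.922
Solving, x = 5.42 × 10^-3 mol, y = 4.35 × 10^-3 mol
mass of KCl = 5.42 × 10^-3 × 74.55 = 0.404 g
% KCl = 0.404 / 0.922 × 100 = 43.8 %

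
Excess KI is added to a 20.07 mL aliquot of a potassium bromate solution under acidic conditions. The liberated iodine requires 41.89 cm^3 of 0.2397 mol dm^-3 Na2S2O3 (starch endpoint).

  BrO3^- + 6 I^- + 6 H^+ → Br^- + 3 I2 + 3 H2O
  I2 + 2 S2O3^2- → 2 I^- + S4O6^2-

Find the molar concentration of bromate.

0.08338 mol/L

n(S2O3^2-) = 0.04189 × 0.2397 = 0.01004 mol
n(I2) = n(S2O3^2-)/2 = 5.021 × 10^-3 mol
From the 1:3 ratio, n(BrO3^-) in the aliquot = 1/3 × 5.021 × 10^-3 = 1.674 × 10^-3 mol
[BrO3^-] = 1.674 × 10^-3 / 0.02007 = 0.08338 mol/L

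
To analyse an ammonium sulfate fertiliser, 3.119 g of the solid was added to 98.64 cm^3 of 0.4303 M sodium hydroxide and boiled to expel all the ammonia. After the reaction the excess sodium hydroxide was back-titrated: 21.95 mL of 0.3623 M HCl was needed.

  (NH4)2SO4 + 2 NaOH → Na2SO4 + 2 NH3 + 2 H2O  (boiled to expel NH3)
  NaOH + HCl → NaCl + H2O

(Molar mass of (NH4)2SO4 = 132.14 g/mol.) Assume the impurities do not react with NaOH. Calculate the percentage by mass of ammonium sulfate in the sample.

73.07 %

n(NaOH) added = 0.09864 × 0.4303 = 0.04244 mol
n(HCl) used in back-titration = 0.02195 × 0.3623 = 7.952 × 10^-3 mol
n(NaOH) left over = 7.952 × 10^-3 mol (1:1 ratio)
n(NaOH) consumed by analyte = 0.04244 − 7.952 × 10^-3 = 0.03449 mol
From the 1:2 ratio, n((NH4)2SO4) = 1/2 × 0.03449 = 0.01725 mol
mass of (NH4)2SO4 = 0.01725 × 132.14 = 2.279 g
% (NH4)2SO4 = 2.279 / 3.119 × 100 = 73.07 %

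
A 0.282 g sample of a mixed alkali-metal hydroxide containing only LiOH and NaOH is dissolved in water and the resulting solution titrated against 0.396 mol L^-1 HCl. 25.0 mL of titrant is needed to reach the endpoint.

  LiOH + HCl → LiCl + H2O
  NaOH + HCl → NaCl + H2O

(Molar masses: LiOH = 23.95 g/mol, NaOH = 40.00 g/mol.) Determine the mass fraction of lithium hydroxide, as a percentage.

n(HCl) = 0.0250 × 0.396 = 9.90 × 10^-3 mol
Let x = n(LiOH), y = n(NaOH).
Titrant: 1x + 1y = 9.90 × 10^-3;  mass: 23.95x + 40.00y = 0.282
Solving, x = 7.10 × 10^-3 mol, y = 2.80 × 10^-3 mol
mass of LiOH = 7.10 × 10^-3 × 23.95 = 0.170 g
% LiOH = 0.170 / 0.282 × 100 = 60.3 %

60.3 %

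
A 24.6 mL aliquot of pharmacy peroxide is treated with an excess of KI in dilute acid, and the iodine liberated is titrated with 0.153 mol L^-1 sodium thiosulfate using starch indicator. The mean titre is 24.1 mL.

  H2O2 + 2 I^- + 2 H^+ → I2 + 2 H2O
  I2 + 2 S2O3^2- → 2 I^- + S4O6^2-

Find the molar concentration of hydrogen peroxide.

0.0749 mol/L

n(S2O3^2-) = 0.0241 × 0.153 = 3.69 × 10^-3 mol
n(I2) = n(S2O3^2-)/2 = 1.84 × 10^-3 mol
n(H2O2) in the aliquot = 1.84 × 10^-3 mol (1:1 ratio)
[H2O2] = 1.84 × 10^-3 / 0.0246 = 0.0749 mol/L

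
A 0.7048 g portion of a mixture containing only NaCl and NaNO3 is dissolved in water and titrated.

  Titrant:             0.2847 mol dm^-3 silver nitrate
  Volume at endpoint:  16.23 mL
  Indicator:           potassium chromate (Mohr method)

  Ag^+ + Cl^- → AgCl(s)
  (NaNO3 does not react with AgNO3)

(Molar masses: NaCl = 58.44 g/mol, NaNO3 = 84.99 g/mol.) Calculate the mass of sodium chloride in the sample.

0.2700 g

n(AgNO3) = 0.01623 × 0.2847 = 4.621 × 10^-3 mol
Let x = n(NaCl), y = n(NaNO3).
Titrant: 1x = 4.621 × 10^-3;  mass: 58.44x + 84.99y = 0.7048
Solving, x = 4.621 × 10^-3 mol, y = 5.116 × 10^-3 mol
mass of NaCl = 4.621 × 10^-3 × 58.44 = 0.2700 g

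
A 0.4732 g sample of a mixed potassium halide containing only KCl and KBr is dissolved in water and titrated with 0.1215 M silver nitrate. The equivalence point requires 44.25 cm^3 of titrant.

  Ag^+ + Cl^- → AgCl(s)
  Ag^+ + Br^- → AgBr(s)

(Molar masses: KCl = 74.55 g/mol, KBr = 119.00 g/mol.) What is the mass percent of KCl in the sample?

59.04 %

n(AgNO3) = 0.04425 × 0.1215 = 5.376 × 10^-3 mol
Let x = n(KCl), y = n(KBr).
Titrant: 1x + 1y = 5.376 × 10^-3;  mass: 74.55x + 119.00y = 0.4732
Solving, x = 3.748 × 10^-3 mol, y = 1.629 × 10^-3 mol
mass of KCl = 3.748 × 10^-3 × 74.55 = 0.2794 g
% KCl = 0.2794 / 0.4732 × 100 = 59.04 %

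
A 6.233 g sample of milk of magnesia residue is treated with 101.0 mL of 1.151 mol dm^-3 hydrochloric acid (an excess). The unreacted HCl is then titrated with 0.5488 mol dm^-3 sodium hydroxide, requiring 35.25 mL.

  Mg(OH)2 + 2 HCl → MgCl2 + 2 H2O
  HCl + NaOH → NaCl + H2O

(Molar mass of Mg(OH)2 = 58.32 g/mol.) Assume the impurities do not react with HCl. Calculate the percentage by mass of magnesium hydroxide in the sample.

45.34 %

n(HCl) added = 0.1010 × 1.151 = 0.1163 mol
n(NaOH) used in back-titration = 0.03525 × 0.5488 = 0.01935 mol
n(HCl) left over = 0.01935 mol (1:1 ratio)
n(HCl) consumed by analyte = 0.1163 − 0.01935 = 0.09691 mol
From the 1:2 ratio, n(Mg(OH)2) = 1/2 × 0.09691 = 0.04845 mol
mass of Mg(OH)2 = 0.04845 × 58.32 = 2.826 g
% Mg(OH)2 = 2.826 / 6.233 × 100 = 45.34 %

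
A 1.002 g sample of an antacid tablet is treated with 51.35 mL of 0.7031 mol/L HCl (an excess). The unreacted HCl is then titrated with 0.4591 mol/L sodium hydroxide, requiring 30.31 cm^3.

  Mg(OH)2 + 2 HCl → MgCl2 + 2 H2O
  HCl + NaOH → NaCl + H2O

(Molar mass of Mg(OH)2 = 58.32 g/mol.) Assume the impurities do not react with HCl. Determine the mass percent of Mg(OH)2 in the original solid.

64.57 %

n(HCl) added = 0.05135 × 0.7031 = 0.03610 mol
n(NaOH) used in back-titration = 0.03031 × 0.4591 = 0.01392 mol
n(HCl) left over = 0.01392 mol (1:1 ratio)
n(HCl) consumed by analyte = 0.03610 − 0.01392 = 0.02219 mol
From the 1:2 ratio, n(Mg(OH)2) = 1/2 × 0.02219 = 0.01109 mol
mass of Mg(OH)2 = 0.01109 × 58.32 = 0.6470 g
% Mg(OH)2 = 0.6470 / 1.002 × 100 = 64.57 %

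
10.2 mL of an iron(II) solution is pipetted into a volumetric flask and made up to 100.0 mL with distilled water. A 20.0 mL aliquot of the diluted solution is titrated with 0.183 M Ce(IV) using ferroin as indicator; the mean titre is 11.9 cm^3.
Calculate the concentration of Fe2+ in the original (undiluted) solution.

1.07 M

Ce^4+ + Fe^2+ → Ce^3+ + Fe^3+
n(Ce4+) = 0.0119 × 0.183 = 2.18 × 10^-3 mol
n(Fe2+) in the aliquot = 2.18 × 10^-3 mol (1:1 ratio)
[Fe2+]_dilute = 2.18 × 10^-3 / 0.0200 = 0.109 mol/L
Dilution factor = 100.0 / 10.2 = 9.804
[Fe2+]_stock = 0.109 × 9.804 = 1.07 mol/L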